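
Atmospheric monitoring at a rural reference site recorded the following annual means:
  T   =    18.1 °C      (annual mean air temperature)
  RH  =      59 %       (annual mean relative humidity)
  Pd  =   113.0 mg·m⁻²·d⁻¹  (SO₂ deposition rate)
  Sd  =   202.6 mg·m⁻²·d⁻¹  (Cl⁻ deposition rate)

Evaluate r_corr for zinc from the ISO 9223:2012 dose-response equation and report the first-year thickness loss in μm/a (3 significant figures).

zinc: temperature factor f = -0.071·(8.1) = -0.5751
  SO₂ term: 0.0129·113.0^0.44·exp(0.046·59-0.5751) = 0.8767
  Sd branch = 0.0175·Sd^0.57·e^(0.008·RH+0.085·T) = 2.698 μm/a
  r_corr = 0.8767 + 2.698 = 3.574 μm/a

r_corr = 3.57 μm/a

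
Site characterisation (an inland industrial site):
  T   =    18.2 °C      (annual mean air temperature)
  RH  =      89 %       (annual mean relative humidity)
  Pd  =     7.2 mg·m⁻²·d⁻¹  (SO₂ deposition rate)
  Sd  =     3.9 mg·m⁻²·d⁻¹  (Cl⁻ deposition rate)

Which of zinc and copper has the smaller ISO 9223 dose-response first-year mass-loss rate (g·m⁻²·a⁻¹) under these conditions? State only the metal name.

zinc: f(T) = -0.071·(T−10) [T>10 °C] = -0.5822
  Pd branch = 0.0129·Pd^0.44·e^(0.046·RH+f) = 1.03 μm/a
  Sd branch = 0.0175·Sd^0.57·e^(0.008·RH+0.085·T) = 0.3639 μm/a
  r_corr = 1.03 + 0.3639 = 1.394 μm/a
  mass loss = 1.394 μm/a × 7.14 g/cm³ = 9.955 g·m⁻²·a⁻¹
copper: f(T) = -0.080·(T−10) [T>10 °C] = -0.6560
  Pd branch = 0.0053·Pd^0.26·e^(0.059·RH+f) = 0.8765 μm/a
  Cl⁻ term: 0.01025·3.9^0.27·exp(0.036·89+0.049·18.2) = 0.8894
  r_corr = 0.8765 + 0.8894 = 1.766 μm/a
  mass loss = 1.766 μm/a × 8.96 g/cm³ = 15.82 g·m⁻²·a⁻¹
Ordering by g·m⁻²·a⁻¹: copper (15.8) > zinc (9.95)

zinc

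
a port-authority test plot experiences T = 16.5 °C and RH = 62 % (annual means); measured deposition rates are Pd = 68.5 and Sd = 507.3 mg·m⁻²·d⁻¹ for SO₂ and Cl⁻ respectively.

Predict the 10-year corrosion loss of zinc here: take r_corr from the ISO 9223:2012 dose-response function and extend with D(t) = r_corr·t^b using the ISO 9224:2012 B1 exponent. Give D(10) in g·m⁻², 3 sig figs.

D(10) = 231 g·m⁻²

zinc: T>10 °C ⇒ hinge -0.071·(16.5−10) = -0.4615
  sulphur-dioxide contribution → 0.9046 μm/a
  chloride contribution → 4.07 μm/a
  total first-year rate 4.974 μm/a
Power-law: D(10) = r_corr · 10^0.813
  D(10) = 4.974 × 10^0.813 = 4.974 × 6.501 = 32.34 μm
  Mass loss = 32.34 μm × 7.14 g/cm³ = 230.9 g·m⁻²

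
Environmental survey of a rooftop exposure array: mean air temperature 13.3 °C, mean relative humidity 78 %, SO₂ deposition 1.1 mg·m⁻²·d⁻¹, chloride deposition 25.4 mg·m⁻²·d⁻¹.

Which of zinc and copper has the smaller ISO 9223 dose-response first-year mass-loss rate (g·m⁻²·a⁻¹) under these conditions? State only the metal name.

zinc: temperature factor f = -0.071·(3.3) = -0.2343
  SO₂ term: 0.0129·1.1^0.44·exp(0.046·78-0.2343) = 0.3849
  Cl⁻ term: 0.0175·25.4^0.57·exp(0.008·78+0.085·13.3) = 0.6394
  sum: 0.3849 + 0.6394 → r_corr = 1.024 μm/a
  mass loss = 1.024 μm/a × 7.14 g/cm³ = 7.313 g·m⁻²·a⁻¹
copper: T>10 °C ⇒ hinge -0.080·(13.3−10) = -0.2640
  SO₂ term: 0.0053·1.1^0.26·exp(0.059·78-0.2640) = 0.4159
  Sd branch = 0.01025·Sd^0.27·e^(0.036·RH+0.049·T) = 0.7808 μm/a
  sum: 0.4159 + 0.7808 → r_corr = 1.197 μm/a
  mass loss = 1.197 μm/a × 8.96 g/cm³ = 10.72 g·m⁻²·a⁻¹
Ordering by g·m⁻²·a⁻¹: copper (10.7) > zinc (7.31)

zinc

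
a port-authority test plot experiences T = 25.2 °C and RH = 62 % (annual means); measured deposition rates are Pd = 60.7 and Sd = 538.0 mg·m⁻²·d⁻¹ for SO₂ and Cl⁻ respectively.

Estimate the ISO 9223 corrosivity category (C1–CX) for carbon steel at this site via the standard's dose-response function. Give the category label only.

carbon steel: f(T) = -0.054·(T−10) [T>10 °C] = -0.8208
  SO₂ term: 1.77·60.7^0.52·exp(0.02·62-0.8208) = 22.77
  Sd branch = 0.102·Sd^0.62·e^(0.033·RH+0.04·T) = 106.7 μm/a
  r_corr = 22.77 + 106.7 = 129.4 μm/a
ISO 9223 Table 2 (carbon steel): 80 < 129 ≤ 200 μm/a ⇒ C5

C5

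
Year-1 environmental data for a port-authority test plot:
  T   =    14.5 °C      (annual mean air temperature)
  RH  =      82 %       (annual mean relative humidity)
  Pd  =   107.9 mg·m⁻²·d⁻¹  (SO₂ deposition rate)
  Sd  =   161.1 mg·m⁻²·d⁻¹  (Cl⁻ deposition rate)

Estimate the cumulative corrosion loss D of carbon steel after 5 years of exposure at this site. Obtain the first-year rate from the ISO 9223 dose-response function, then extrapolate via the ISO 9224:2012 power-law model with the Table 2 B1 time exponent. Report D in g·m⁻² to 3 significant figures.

carbon steel: T>10 °C ⇒ hinge -0.054·(14.5−10) = -0.2430
  sulphur-dioxide contribution → 81.63 μm/a
  chloride contribution → 63.69 μm/a
  ⇒ r_corr(carbon steel) = 145.3 μm/a
Long-term exponent b (ISO 9224 Table 2, B1) = 0.523
  D(5) = 145.3 × 5^0.523 = 145.3 × 2.32 = 337.2 μm
  Mass loss = 337.2 μm × 7.85 g/cm³ = 2647 g·m⁻²

D(5) = 2.65e+03 g·m⁻²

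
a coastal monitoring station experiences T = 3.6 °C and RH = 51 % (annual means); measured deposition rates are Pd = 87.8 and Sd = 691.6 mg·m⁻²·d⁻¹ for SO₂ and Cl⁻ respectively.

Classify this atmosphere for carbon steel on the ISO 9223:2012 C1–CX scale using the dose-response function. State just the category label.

carbon steel: temperature factor f = +0.150·(-6.4) = -0.9600
  Pd branch = 1.77·Pd^0.52·e^(0.02·RH+f) = 19.26 μm/a
  Sd branch = 0.102·Sd^0.62·e^(0.033·RH+0.04·T) = 36.54 μm/a
  r_corr = 19.26 + 36.54 = 55.8 μm/a
Category bounds: 50…80 μm/a bracket r_corr ⇒ C4

C4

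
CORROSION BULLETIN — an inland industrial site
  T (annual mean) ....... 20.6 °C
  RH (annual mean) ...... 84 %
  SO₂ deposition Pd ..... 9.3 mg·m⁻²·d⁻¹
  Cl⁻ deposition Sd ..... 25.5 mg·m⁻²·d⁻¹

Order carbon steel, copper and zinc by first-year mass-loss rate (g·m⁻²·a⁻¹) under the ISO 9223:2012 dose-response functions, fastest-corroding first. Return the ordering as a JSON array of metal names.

["carbon steel", "copper", "zinc"]

carbon steel: temperature factor f = -0.054·(10.6) = -0.5724
  SO₂ term: 1.77·9.3^0.52·exp(0.02·84-0.5724) = 17.08
  Cl⁻ term: 0.102·25.5^0.62·exp(0.033·84+0.04·20.6) = 27.69
  sum: 17.08 + 27.69 → r_corr = 44.78 μm/a
  mass loss = 44.78 μm/a × 7.85 g/cm³ = 351.5 g·m⁻²·a⁻¹
copper: f(T) = -0.080·(T−10) [T>10 °C] = -0.8480
  SO₂ term: 0.0053·9.3^0.26·exp(0.059·84-0.8480) = 0.5757
  Sd branch = 0.01025·Sd^0.27·e^(0.036·RH+0.049·T) = 1.387 μm/a
  r_corr = 0.5757 + 1.387 = 1.963 μm/a
  mass loss = 1.963 μm/a × 8.96 g/cm³ = 17.59 g·m⁻²·a⁻¹
zinc: T>10 °C ⇒ hinge -0.071·(20.6−10) = -0.7526
  Pd branch = 0.0129·Pd^0.44·e^(0.046·RH+f) = 0.7727 μm/a
  Sd branch = 0.0175·Sd^0.57·e^(0.008·RH+0.085·T) = 1.25 μm/a
  r_corr = 0.7727 + 1.25 = 2.023 μm/a
  mass loss = 2.023 μm/a × 7.14 g/cm³ = 14.44 g·m⁻²·a⁻¹
Ordering by g·m⁻²·a⁻¹: carbon steel (352) > copper (17.6) > zinc (14.4)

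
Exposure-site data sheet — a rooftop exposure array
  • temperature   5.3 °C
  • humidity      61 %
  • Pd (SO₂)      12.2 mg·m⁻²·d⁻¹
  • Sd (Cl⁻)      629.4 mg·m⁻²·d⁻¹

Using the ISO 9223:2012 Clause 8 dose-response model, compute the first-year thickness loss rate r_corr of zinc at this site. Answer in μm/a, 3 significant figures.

zinc: temperature factor f = +0.038·(-4.7) = -0.1786
  Pd branch = 0.0129·Pd^0.44·e^(0.046·RH+f) = 0.5366 μm/a
  Cl⁻ term: 0.0175·629.4^0.57·exp(0.008·61+0.085·5.3) = 1.762
  r_corr = 0.5366 + 1.762 = 2.299 μm/a

r_corr = 2.30 μm/a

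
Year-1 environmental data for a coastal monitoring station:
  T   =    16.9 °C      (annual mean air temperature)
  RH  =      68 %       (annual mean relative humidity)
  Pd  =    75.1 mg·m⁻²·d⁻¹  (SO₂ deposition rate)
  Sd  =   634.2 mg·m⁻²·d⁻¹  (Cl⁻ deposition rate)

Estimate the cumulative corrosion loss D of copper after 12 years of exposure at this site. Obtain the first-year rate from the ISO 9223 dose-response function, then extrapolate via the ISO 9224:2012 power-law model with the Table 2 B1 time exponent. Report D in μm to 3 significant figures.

D(12) = 10.8 μm

copper: temperature factor f = -0.080·(6.9) = -0.5520
  sulphur-dioxide contribution → 0.5183 μm/a
  chloride contribution → 1.549 μm/a
  ⇒ r_corr(copper) = 2.068 μm/a
ISO 9224: D(t) = r_corr · t^b with b = 0.667 (copper, B1)
  D(12) = 2.068 × 12^0.667 = 2.068 × 5.246 = 10.85 μm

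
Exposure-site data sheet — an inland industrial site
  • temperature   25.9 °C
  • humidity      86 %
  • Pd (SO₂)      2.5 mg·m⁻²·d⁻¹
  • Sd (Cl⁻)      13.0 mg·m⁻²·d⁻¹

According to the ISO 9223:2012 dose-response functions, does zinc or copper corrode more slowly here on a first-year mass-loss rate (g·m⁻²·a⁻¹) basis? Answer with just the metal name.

zinc

zinc: temperature factor f = -0.071·(15.9) = -1.1289
  SO₂ term: 0.0129·2.5^0.44·exp(0.046·86-1.1289) = 0.3262
  Sd branch = 0.0175·Sd^0.57·e^(0.008·RH+0.085·T) = 1.358 μm/a
  sum: 0.3262 + 1.358 → r_corr = 1.684 μm/a
  mass loss = 1.684 μm/a × 7.14 g/cm³ = 12.02 g·m⁻²·a⁻¹
copper: temperature factor f = -0.080·(15.9) = -1.2720
  Pd branch = 0.0053·Pd^0.26·e^(0.059·RH+f) = 0.3013 μm/a
  Cl⁻ term: 0.01025·13.0^0.27·exp(0.036·86+0.049·25.9) = 1.611
  sum: 0.3013 + 1.611 → r_corr = 1.913 μm/a
  mass loss = 1.913 μm/a × 8.96 g/cm³ = 17.14 g·m⁻²·a⁻¹
Ordering by g·m⁻²·a⁻¹: copper (17.1) > zinc (12)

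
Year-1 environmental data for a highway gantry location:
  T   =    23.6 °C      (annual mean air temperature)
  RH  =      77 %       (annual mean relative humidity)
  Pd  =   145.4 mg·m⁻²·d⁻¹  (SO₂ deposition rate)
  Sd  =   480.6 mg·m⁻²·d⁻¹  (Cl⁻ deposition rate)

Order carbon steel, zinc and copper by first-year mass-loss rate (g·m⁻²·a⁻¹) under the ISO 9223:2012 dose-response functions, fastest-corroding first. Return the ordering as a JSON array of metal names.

["carbon steel", "zinc", "copper"]

carbon steel: temperature factor f = -0.054·(13.6) = -0.7344
  sulphur-dioxide contribution → 52.77 μm/a
  chloride contribution → 153 μm/a
  total first-year rate 205.8 μm/a
  mass loss = 205.8 μm/a × 7.85 g/cm³ = 1616 g·m⁻²·a⁻¹
zinc: temperature factor f = -0.071·(13.6) = -0.9656
  sulphur-dioxide contribution → 1.517 μm/a
  chloride contribution → 8.135 μm/a
  ⇒ r_corr(zinc) = 9.652 μm/a
  mass loss = 9.652 μm/a × 7.14 g/cm³ = 68.92 g·m⁻²·a⁻¹
copper: temperature factor f = -0.080·(13.6) = -1.0880
  sulphur-dioxide contribution → 0.6124 μm/a
  chloride contribution → 2.76 μm/a
  ⇒ r_corr(copper) = 3.372 μm/a
  mass loss = 3.372 μm/a × 8.96 g/cm³ = 30.22 g·m⁻²·a⁻¹
Ordering by g·m⁻²·a⁻¹: carbon steel (1620) > zinc (68.9) > copper (30.2)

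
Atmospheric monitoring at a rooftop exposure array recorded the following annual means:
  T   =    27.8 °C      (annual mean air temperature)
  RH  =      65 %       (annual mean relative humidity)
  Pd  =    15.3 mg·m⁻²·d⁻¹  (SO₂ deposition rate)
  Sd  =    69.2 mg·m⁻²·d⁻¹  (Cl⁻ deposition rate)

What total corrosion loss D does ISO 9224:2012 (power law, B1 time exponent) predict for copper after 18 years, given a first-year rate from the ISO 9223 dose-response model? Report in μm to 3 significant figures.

copper: f(T) = -0.080·(T−10) [T>10 °C] = -1.4240
  sulphur-dioxide contribution → 0.1201 μm/a
  chloride contribution → 1.304 μm/a
  ⇒ r_corr(copper) = 1.424 μm/a
ISO 9224: D(t) = r_corr · t^b with b = 0.667 (copper, B1)
  D(18) = 1.424 × 18^0.667 = 1.424 × 6.875 = 9.793 μm

D(18) = 9.79 μm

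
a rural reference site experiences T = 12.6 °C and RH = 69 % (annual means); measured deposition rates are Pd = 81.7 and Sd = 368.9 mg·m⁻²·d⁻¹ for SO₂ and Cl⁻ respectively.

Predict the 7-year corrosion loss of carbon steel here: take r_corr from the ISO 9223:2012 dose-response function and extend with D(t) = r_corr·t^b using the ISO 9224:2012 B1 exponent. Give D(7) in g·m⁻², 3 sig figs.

D(7) = 2.71e+03 g·m⁻²

carbon steel: temperature factor f = -0.054·(2.6) = -0.1404
  Pd branch = 1.77·Pd^0.52·e^(0.02·RH+f) = 60.35 μm/a
  Cl⁻ term: 0.102·368.9^0.62·exp(0.033·69+0.04·12.6) = 64.25
  r_corr = 60.35 + 64.25 = 124.6 μm/a
ISO 9224: D(t) = r_corr · t^b with b = 0.523 (carbon steel, B1)
  D(7) = 124.6 × 7^0.523 = 124.6 × 2.767 = 344.7 μm
  Mass loss = 344.7 μm × 7.85 g/cm³ = 2706 g·m⁻²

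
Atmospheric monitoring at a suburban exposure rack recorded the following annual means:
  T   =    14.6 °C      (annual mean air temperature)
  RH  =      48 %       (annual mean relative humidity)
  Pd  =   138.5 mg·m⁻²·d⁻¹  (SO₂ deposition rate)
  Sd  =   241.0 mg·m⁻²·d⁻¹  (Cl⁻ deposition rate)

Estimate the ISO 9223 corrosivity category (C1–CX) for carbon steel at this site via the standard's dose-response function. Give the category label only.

C4

carbon steel: T>10 °C ⇒ hinge -0.054·(14.6−10) = -0.2484
  Pd branch = 1.77·Pd^0.52·e^(0.02·RH+f) = 46.84 μm/a
  Sd branch = 0.102·Sd^0.62·e^(0.033·RH+0.04·T) = 26.73 μm/a
  sum: 46.84 + 26.73 → r_corr = 73.57 μm/a
ISO 9223 Table 2 (carbon steel): 50 < 73.6 ≤ 80 μm/a ⇒ C4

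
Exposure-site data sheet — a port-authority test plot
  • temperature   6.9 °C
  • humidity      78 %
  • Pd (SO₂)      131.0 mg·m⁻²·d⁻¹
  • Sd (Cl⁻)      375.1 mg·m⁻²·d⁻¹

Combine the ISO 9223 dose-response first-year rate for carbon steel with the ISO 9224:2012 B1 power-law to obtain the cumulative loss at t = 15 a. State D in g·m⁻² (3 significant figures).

carbon steel: T≤10 °C ⇒ hinge +0.150·(6.9−10) = -0.4650
  SO₂ term: 1.77·131.0^0.52·exp(0.02·78-0.4650) = 66.76
  Sd branch = 0.102·Sd^0.62·e^(0.033·RH+0.04·T) = 69.55 μm/a
  r_corr = 66.76 + 69.55 = 136.3 μm/a
Power-law: D(15) = r_corr · 15^0.523
  D(15) = 136.3 × 15^0.523 = 136.3 × 4.122 = 561.9 μm
  Mass loss = 561.9 μm × 7.85 g/cm³ = 4411 g·m⁻²

D(15) = 4.41e+03 g·m⁻²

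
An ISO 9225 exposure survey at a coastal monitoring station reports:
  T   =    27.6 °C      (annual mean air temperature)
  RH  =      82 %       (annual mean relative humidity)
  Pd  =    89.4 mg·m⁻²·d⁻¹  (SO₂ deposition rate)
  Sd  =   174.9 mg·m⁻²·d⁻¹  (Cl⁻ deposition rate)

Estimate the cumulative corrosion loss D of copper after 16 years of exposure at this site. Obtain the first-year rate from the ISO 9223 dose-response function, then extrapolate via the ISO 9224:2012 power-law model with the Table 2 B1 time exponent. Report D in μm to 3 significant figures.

copper: T>10 °C ⇒ hinge -0.080·(27.6−10) = -1.4080
  sulphur-dioxide contribution → 0.5263 μm/a
  chloride contribution → 3.06 μm/a
  ⇒ r_corr(copper) = 3.586 μm/a
ISO 9224: D(t) = r_corr · t^b with b = 0.667 (copper, B1)
  D(16) = 3.586 × 16^0.667 = 3.586 × 6.355 = 22.79 μm

D(16) = 22.8 μm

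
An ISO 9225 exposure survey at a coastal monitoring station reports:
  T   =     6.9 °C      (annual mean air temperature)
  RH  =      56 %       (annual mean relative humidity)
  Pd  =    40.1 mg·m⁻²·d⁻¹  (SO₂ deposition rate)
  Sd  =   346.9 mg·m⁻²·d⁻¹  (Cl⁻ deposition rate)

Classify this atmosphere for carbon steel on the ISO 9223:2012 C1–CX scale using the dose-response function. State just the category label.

carbon steel: f(T) = +0.150·(T−10) [T≤10 °C] = -0.4650
  sulphur-dioxide contribution → 23.23 μm/a
  chloride contribution → 32.06 μm/a
  ⇒ r_corr(carbon steel) = 55.29 μm/a
55.3 μm/a falls in (50, 80] for carbon steel → category C4

C4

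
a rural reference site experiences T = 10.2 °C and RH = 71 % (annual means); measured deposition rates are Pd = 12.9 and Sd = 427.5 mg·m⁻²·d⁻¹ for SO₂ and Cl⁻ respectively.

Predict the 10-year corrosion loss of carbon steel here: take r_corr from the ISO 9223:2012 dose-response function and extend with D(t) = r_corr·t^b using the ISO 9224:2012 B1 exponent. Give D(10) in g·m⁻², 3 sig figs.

carbon steel: f(T) = -0.054·(T−10) [T>10 °C] = -0.0108
  sulphur-dioxide contribution → 27.38 μm/a
  chloride contribution → 68.32 μm/a
  total first-year rate 95.7 μm/a
Power-law: D(10) = r_corr · 10^0.523
  D(10) = 95.7 × 10^0.523 = 95.7 × 3.334 = 319.1 μm
  Mass loss = 319.1 μm × 7.85 g/cm³ = 2505 g·m⁻²

D(10) = 2.50e+03 g·m⁻²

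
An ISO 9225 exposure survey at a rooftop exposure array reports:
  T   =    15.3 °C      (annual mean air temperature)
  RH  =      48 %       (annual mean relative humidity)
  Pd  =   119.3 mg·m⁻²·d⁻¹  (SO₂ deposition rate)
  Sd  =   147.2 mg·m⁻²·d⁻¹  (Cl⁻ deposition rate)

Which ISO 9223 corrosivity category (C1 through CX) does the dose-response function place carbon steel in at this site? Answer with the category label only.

carbon steel: T>10 °C ⇒ hinge -0.054·(15.3−10) = -0.2862
  Pd branch = 1.77·Pd^0.52·e^(0.02·RH+f) = 41.73 μm/a
  Cl⁻ term: 0.102·147.2^0.62·exp(0.033·48+0.04·15.3) = 20.25
  r_corr = 41.73 + 20.25 = 61.98 μm/a
ISO 9223 Table 2 (carbon steel): 50 < 62 ≤ 80 μm/a ⇒ C4

C4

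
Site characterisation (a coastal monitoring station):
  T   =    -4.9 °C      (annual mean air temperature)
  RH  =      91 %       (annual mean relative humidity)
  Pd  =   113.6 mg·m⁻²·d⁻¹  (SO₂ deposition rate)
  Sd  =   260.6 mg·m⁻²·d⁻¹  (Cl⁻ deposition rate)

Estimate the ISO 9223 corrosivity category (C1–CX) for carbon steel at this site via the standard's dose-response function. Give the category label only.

C4

carbon steel: T≤10 °C ⇒ hinge +0.150·(-4.9−10) = -2.2350
  Pd branch = 1.77·Pd^0.52·e^(0.02·RH+f) = 13.69 μm/a
  Sd branch = 0.102·Sd^0.62·e^(0.033·RH+0.04·T) = 53.16 μm/a
  sum: 13.69 + 53.16 → r_corr = 66.85 μm/a
ISO 9223 Table 2 (carbon steel): 50 < 66.9 ≤ 80 μm/a ⇒ C4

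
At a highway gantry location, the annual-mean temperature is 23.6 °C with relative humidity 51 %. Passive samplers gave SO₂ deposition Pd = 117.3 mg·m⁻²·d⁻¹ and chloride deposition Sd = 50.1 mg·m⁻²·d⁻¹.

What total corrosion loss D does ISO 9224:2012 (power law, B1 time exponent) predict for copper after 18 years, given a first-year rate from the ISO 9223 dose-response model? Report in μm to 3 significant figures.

copper: temperature factor f = -0.080·(13.6) = -1.0880
  sulphur-dioxide contribution → 0.1249 μm/a
  chloride contribution → 0.5878 μm/a
  ⇒ r_corr(copper) = 0.7127 μm/a
ISO 9224: D(t) = r_corr · t^b with b = 0.667 (copper, B1)
  D(18) = 0.7127 × 18^0.667 = 0.7127 × 6.875 = 4.9 μm

D(18) = 4.90 μm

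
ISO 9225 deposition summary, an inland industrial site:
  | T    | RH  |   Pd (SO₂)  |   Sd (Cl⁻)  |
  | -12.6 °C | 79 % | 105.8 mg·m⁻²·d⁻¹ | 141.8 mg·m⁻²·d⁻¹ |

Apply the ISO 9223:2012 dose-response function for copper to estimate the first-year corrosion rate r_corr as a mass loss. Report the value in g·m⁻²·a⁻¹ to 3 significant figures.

r_corr = 4.22 g·m⁻²·a⁻¹

copper: T≤10 °C ⇒ hinge +0.126·(-12.6−10) = -2.8476
  sulphur-dioxide contribution → 0.1092 μm/a
  chloride contribution → 0.362 μm/a
  total first-year rate 0.4712 μm/a
Convert to mass loss: 0.4712 μm/a × 8.96 g/cm³ = 4.222 g·m⁻²·a⁻¹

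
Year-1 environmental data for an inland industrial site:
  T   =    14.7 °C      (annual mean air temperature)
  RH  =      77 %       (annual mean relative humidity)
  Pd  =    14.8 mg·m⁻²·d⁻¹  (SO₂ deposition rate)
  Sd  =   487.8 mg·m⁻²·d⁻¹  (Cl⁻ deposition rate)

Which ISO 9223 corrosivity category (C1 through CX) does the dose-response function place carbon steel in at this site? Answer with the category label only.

C5

carbon steel: f(T) = -0.054·(T−10) [T>10 °C] = -0.2538
  sulphur-dioxide contribution → 26.01 μm/a
  chloride contribution → 108.2 μm/a
  total first-year rate 134.2 μm/a
Category bounds: 80…200 μm/a bracket r_corr ⇒ C5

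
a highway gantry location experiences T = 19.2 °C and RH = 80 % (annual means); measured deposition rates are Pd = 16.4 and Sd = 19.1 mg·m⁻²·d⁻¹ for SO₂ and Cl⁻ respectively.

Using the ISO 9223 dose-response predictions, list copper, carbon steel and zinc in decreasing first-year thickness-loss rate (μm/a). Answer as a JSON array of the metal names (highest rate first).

["carbon steel", "zinc", "copper"]

copper: f(T) = -0.080·(T−10) [T>10 °C] = -0.7360
  Pd branch = 0.0053·Pd^0.26·e^(0.059·RH+f) = 0.5893 μm/a
  Sd branch = 0.01025·Sd^0.27·e^(0.036·RH+0.049·T) = 1.037 μm/a
  sum: 0.5893 + 1.037 → r_corr = 1.627 μm/a
carbon steel: T>10 °C ⇒ hinge -0.054·(19.2−10) = -0.4968
  Pd branch = 1.77·Pd^0.52·e^(0.02·RH+f) = 22.85 μm/a
  Sd branch = 0.102·Sd^0.62·e^(0.033·RH+0.04·T) = 19.18 μm/a
  r_corr = 22.85 + 19.18 = 42.03 μm/a
zinc: temperature factor f = -0.071·(9.2) = -0.6532
  Pd branch = 0.0129·Pd^0.44·e^(0.046·RH+f) = 0.9113 μm/a
  Cl⁻ term: 0.0175·19.1^0.57·exp(0.008·80+0.085·19.2) = 0.9119
  r_corr = 0.9113 + 0.9119 = 1.823 μm/a
Ordering by μm/a: carbon steel (42) > zinc (1.82) > copper (1.63)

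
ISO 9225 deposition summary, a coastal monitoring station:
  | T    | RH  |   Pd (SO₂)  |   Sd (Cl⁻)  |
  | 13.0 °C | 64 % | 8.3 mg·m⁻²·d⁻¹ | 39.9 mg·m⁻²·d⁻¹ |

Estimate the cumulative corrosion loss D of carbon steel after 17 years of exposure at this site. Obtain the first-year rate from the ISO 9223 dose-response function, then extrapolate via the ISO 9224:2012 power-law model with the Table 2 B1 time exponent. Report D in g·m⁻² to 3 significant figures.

D(17) = 1.04e+03 g·m⁻²

carbon steel: temperature factor f = -0.054·(3.0) = -0.1620
  SO₂ term: 1.77·8.3^0.52·exp(0.02·64-0.1620) = 16.27
  Sd branch = 0.102·Sd^0.62·e^(0.033·RH+0.04·T) = 13.94 μm/a
  sum: 16.27 + 13.94 → r_corr = 30.21 μm/a
Power-law: D(17) = r_corr · 17^0.523
  D(17) = 30.21 × 17^0.523 = 30.21 × 4.401 = 133 μm
  Mass loss = 133 μm × 7.85 g/cm³ = 1044 g·m⁻²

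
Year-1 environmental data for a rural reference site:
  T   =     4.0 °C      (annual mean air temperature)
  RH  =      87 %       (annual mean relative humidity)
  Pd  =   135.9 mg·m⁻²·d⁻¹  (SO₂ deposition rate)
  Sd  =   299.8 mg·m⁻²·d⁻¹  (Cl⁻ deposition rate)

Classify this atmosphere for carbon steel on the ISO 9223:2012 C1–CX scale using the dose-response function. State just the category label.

C5

carbon steel: T≤10 °C ⇒ hinge +0.150·(4.0−10) = -0.9000
  SO₂ term: 1.77·135.9^0.52·exp(0.02·87-0.9000) = 52.73
  Cl⁻ term: 0.102·299.8^0.62·exp(0.033·87+0.04·4.0) = 72.54
  sum: 52.73 + 72.54 → r_corr = 125.3 μm/a
125 μm/a falls in (80, 200] for carbon steel → category C5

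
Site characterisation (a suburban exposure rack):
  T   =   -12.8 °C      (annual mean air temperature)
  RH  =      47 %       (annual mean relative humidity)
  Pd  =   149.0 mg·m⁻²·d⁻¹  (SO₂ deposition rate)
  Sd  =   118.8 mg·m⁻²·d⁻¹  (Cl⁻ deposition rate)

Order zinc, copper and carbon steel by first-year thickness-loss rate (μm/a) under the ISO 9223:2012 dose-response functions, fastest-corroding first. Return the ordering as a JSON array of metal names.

zinc: temperature factor f = +0.038·(-22.8) = -0.8664
  Pd branch = 0.0129·Pd^0.44·e^(0.046·RH+f) = 0.4261 μm/a
  Sd branch = 0.0175·Sd^0.57·e^(0.008·RH+0.085·T) = 0.1308 μm/a
  r_corr = 0.4261 + 0.1308 = 0.5568 μm/a
copper: f(T) = +0.126·(T−10) [T≤10 °C] = -2.8728
  SO₂ term: 0.0053·149.0^0.26·exp(0.059·47-2.8728) = 0.01762
  Sd branch = 0.01025·Sd^0.27·e^(0.036·RH+0.049·T) = 0.108 μm/a
  r_corr = 0.01762 + 0.108 = 0.1256 μm/a
carbon steel: f(T) = +0.150·(T−10) [T≤10 °C] = -3.4200
  Pd branch = 1.77·Pd^0.52·e^(0.02·RH+f) = 2 μm/a
  Cl⁻ term: 0.102·118.8^0.62·exp(0.033·47+0.04·-12.8) = 5.575
  sum: 2 + 5.575 → r_corr = 7.574 μm/a
Ordering by μm/a: carbon steel (7.57) > zinc (0.557) > copper (0.126)

["carbon steel", "zinc", "copper"]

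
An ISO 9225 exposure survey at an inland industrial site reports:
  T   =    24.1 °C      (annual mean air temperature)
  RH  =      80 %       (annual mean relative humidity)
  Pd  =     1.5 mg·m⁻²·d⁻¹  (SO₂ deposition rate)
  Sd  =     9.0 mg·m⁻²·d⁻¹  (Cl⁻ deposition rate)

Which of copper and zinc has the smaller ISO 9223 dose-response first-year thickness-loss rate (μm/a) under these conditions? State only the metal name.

zinc

copper: T>10 °C ⇒ hinge -0.080·(24.1−10) = -1.1280
  Pd branch = 0.0053·Pd^0.26·e^(0.059·RH+f) = 0.2138 μm/a
  Sd branch = 0.01025·Sd^0.27·e^(0.036·RH+0.049·T) = 1.076 μm/a
  sum: 0.2138 + 1.076 → r_corr = 1.29 μm/a
zinc: temperature factor f = -0.071·(14.1) = -1.0011
  Pd branch = 0.0129·Pd^0.44·e^(0.046·RH+f) = 0.2246 μm/a
  Cl⁻ term: 0.0175·9.0^0.57·exp(0.008·80+0.085·24.1) = 0.9007
  sum: 0.2246 + 0.9007 → r_corr = 1.125 μm/a
Ordering by μm/a: copper (1.29) > zinc (1.13)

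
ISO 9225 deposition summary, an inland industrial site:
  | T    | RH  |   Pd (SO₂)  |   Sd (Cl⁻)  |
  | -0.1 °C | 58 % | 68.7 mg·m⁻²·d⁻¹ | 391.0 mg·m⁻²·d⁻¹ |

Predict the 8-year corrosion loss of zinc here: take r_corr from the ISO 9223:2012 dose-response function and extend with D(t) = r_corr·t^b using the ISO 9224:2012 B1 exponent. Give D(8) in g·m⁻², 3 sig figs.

zinc: f(T) = +0.038·(T−10) [T≤10 °C] = -0.3838
  Pd branch = 0.0129·Pd^0.44·e^(0.046·RH+f) = 0.8145 μm/a
  Cl⁻ term: 0.0175·391.0^0.57·exp(0.008·58+0.085·-0.1) = 0.8287
  sum: 0.8145 + 0.8287 → r_corr = 1.643 μm/a
Power-law: D(8) = r_corr · 8^0.813
  D(8) = 1.643 × 8^0.813 = 1.643 × 5.423 = 8.91 μm
  Mass loss = 8.91 μm × 7.14 g/cm³ = 63.62 g·m⁻²

D(8) = 63.6 g·m⁻²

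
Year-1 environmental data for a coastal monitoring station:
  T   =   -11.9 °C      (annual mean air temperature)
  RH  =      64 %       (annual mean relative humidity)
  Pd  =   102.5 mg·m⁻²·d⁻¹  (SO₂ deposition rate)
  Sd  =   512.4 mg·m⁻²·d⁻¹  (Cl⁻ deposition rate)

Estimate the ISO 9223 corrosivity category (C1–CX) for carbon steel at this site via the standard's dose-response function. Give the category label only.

C3

carbon steel: T≤10 °C ⇒ hinge +0.150·(-11.9−10) = -3.2850
  Pd branch = 1.77·Pd^0.52·e^(0.02·RH+f) = 2.647 μm/a
  Cl⁻ term: 0.102·512.4^0.62·exp(0.033·64+0.04·-11.9) = 25.06
  sum: 2.647 + 25.06 → r_corr = 27.71 μm/a
27.7 μm/a falls in (25, 50] for carbon steel → category C3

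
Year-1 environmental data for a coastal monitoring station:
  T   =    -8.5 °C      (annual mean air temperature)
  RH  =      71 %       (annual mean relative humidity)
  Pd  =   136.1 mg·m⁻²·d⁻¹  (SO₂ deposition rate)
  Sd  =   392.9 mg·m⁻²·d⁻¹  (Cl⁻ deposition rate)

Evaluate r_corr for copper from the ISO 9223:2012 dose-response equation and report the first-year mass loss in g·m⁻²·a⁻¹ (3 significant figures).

copper: temperature factor f = +0.126·(-18.5) = -2.3310
  Pd branch = 0.0053·Pd^0.26·e^(0.059·RH+f) = 0.1219 μm/a
  Sd branch = 0.01025·Sd^0.27·e^(0.036·RH+0.049·T) = 0.4369 μm/a
  sum: 0.1219 + 0.4369 → r_corr = 0.5588 μm/a
Convert to mass loss: 0.5588 μm/a × 8.96 g/cm³ = 5.007 g·m⁻²·a⁻¹

r_corr = 5.01 g·m⁻²·a⁻¹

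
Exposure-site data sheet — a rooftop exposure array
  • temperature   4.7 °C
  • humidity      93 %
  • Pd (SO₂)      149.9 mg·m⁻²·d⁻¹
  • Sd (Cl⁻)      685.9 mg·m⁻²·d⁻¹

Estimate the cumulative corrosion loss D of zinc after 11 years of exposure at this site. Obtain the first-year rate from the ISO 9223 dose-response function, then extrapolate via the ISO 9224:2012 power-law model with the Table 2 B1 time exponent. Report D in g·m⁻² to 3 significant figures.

D(11) = 460 g·m⁻²

zinc: f(T) = +0.038·(T−10) [T≤10 °C] = -0.2014
  sulphur-dioxide contribution → 6.893 μm/a
  chloride contribution → 2.272 μm/a
  total first-year rate 9.164 μm/a
ISO 9224: D(t) = r_corr · t^b with b = 0.813 (zinc, B1)
  D(11) = 9.164 × 11^0.813 = 9.164 × 7.025 = 64.38 μm
  Mass loss = 64.38 μm × 7.14 g/cm³ = 459.7 g·m⁻²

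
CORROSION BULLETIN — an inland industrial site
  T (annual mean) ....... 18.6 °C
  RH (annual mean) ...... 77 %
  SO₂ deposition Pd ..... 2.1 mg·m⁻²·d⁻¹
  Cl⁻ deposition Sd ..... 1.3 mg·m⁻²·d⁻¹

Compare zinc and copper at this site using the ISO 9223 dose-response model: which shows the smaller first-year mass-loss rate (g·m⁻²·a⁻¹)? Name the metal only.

zinc

zinc: temperature factor f = -0.071·(8.6) = -0.6106
  Pd branch = 0.0129·Pd^0.44·e^(0.046·RH+f) = 0.3353 μm/a
  Sd branch = 0.0175·Sd^0.57·e^(0.008·RH+0.085·T) = 0.1829 μm/a
  r_corr = 0.3353 + 0.1829 = 0.5182 μm/a
  mass loss = 0.5182 μm/a × 7.14 g/cm³ = 3.7 g·m⁻²·a⁻¹
copper: f(T) = -0.080·(T−10) [T>10 °C] = -0.6880
  SO₂ term: 0.0053·2.1^0.26·exp(0.059·77-0.6880) = 0.3036
  Sd branch = 0.01025·Sd^0.27·e^(0.036·RH+0.049·T) = 0.4377 μm/a
  sum: 0.3036 + 0.4377 → r_corr = 0.7413 μm/a
  mass loss = 0.7413 μm/a × 8.96 g/cm³ = 6.642 g·m⁻²·a⁻¹
Ordering by g·m⁻²·a⁻¹: copper (6.64) > zinc (3.7)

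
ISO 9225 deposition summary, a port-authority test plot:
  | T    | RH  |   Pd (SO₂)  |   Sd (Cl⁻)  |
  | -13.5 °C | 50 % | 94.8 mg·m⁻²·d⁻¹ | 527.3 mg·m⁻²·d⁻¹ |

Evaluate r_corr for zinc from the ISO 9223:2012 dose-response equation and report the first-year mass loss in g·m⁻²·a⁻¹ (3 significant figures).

zinc: f(T) = +0.038·(T−10) [T≤10 °C] = -0.8930
  SO₂ term: 0.0129·94.8^0.44·exp(0.046·50-0.8930) = 0.3903
  Sd branch = 0.0175·Sd^0.57·e^(0.008·RH+0.085·T) = 0.2951 μm/a
  r_corr = 0.3903 + 0.2951 = 0.6854 μm/a
Convert to mass loss: 0.6854 μm/a × 7.14 g/cm³ = 4.894 g·m⁻²·a⁻¹

r_corr = 4.89 g·m⁻²·a⁻¹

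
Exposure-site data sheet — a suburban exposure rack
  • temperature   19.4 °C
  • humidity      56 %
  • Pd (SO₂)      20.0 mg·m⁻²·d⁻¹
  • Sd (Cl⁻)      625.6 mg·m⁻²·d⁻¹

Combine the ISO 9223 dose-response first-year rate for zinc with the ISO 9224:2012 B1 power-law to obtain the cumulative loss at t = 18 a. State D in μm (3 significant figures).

zinc: T>10 °C ⇒ hinge -0.071·(19.4−10) = -0.6674
  SO₂ term: 0.0129·20.0^0.44·exp(0.046·56-0.6674) = 0.325
  Cl⁻ term: 0.0175·625.6^0.57·exp(0.008·56+0.085·19.4) = 5.593
  r_corr = 0.325 + 5.593 = 5.918 μm/a
ISO 9224: D(t) = r_corr · t^b with b = 0.813 (zinc, B1)
  D(18) = 5.918 × 18^0.813 = 5.918 × 10.48 = 62.05 μm

D(18) = 62.0 μm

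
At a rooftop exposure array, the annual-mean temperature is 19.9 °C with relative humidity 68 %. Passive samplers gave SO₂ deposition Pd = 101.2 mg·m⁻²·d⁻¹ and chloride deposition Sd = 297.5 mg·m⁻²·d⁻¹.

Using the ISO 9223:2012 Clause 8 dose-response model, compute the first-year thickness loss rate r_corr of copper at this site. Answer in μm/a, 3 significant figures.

r_corr = 1.90 μm/a

copper: f(T) = -0.080·(T−10) [T>10 °C] = -0.7920
  SO₂ term: 0.0053·101.2^0.26·exp(0.059·68-0.7920) = 0.4406
  Sd branch = 0.01025·Sd^0.27·e^(0.036·RH+0.049·T) = 1.463 μm/a
  r_corr = 0.4406 + 1.463 = 1.903 μm/a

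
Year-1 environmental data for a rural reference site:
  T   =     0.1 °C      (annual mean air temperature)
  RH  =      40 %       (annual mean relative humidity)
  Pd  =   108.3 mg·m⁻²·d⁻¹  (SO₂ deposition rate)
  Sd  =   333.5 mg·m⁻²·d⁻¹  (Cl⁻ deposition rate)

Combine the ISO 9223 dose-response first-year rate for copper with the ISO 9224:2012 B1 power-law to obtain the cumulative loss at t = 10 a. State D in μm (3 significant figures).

D(10) = 1.22 μm

copper: f(T) = +0.126·(T−10) [T≤10 °C] = -1.2474
  sulphur-dioxide contribution → 0.05451 μm/a
  chloride contribution → 0.2087 μm/a
  ⇒ r_corr(copper) = 0.2632 μm/a
ISO 9224: D(t) = r_corr · t^b with b = 0.667 (copper, B1)
  D(10) = 0.2632 × 10^0.667 = 0.2632 × 4.645 = 1.223 μm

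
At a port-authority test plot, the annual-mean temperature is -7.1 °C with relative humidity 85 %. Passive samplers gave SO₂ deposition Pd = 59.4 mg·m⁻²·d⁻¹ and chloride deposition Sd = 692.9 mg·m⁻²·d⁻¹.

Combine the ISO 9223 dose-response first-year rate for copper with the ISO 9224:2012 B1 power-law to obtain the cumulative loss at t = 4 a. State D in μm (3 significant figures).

D(4) = 2.95 μm

copper: temperature factor f = +0.126·(-17.1) = -2.1546
  Pd branch = 0.0053·Pd^0.26·e^(0.059·RH+f) = 0.2677 μm/a
  Cl⁻ term: 0.01025·692.9^0.27·exp(0.036·85+0.049·-7.1) = 0.9027
  sum: 0.2677 + 0.9027 → r_corr = 1.17 μm/a
Long-term exponent b (ISO 9224 Table 2, B1) = 0.667
  D(4) = 1.17 × 4^0.667 = 1.17 × 2.521 = 2.951 μm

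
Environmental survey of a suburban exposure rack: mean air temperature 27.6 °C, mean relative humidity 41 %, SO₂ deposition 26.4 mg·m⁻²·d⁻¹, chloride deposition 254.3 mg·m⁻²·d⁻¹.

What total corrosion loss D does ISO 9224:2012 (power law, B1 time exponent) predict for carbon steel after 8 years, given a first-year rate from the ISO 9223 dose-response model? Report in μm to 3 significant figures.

carbon steel: temperature factor f = -0.054·(17.6) = -0.9504
  Pd branch = 1.77·Pd^0.52·e^(0.02·RH+f) = 8.523 μm/a
  Cl⁻ term: 0.102·254.3^0.62·exp(0.033·41+0.04·27.6) = 36.9
  r_corr = 8.523 + 36.9 = 45.42 μm/a
Power-law: D(8) = r_corr · 8^0.523
  D(8) = 45.42 × 8^0.523 = 45.42 × 2.967 = 134.8 μm

D(8) = 135 μm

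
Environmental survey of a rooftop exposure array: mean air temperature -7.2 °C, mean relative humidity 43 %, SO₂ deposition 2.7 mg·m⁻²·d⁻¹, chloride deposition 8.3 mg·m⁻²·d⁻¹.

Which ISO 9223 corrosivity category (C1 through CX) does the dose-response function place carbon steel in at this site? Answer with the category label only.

carbon steel: temperature factor f = +0.150·(-17.2) = -2.5800
  sulphur-dioxide contribution → 0.5312 μm/a
  chloride contribution → 1.174 μm/a
  ⇒ r_corr(carbon steel) = 1.705 μm/a
Category bounds: 1.3…25 μm/a bracket r_corr ⇒ C2

C2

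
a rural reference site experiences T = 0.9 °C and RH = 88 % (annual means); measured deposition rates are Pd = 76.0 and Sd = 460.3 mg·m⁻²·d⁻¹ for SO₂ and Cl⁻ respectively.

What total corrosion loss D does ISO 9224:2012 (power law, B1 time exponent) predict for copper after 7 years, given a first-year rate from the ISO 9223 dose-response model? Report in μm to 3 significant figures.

copper: T≤10 °C ⇒ hinge +0.126·(0.9−10) = -1.1466
  Pd branch = 0.0053·Pd^0.26·e^(0.059·RH+f) = 0.9336 μm/a
  Cl⁻ term: 0.01025·460.3^0.27·exp(0.036·88+0.049·0.9) = 1.333
  sum: 0.9336 + 1.333 → r_corr = 2.266 μm/a
Long-term exponent b (ISO 9224 Table 2, B1) = 0.667
  D(7) = 2.266 × 7^0.667 = 2.266 × 3.662 = 8.299 μm

D(7) = 8.30 μm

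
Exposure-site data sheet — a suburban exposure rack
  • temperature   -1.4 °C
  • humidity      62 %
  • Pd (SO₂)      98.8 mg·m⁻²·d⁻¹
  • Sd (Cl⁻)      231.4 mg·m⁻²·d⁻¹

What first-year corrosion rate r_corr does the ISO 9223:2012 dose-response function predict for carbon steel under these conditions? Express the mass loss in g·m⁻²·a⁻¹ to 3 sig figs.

carbon steel: f(T) = +0.150·(T−10) [T≤10 °C] = -1.7100
  Pd branch = 1.77·Pd^0.52·e^(0.02·RH+f) = 12.05 μm/a
  Cl⁻ term: 0.102·231.4^0.62·exp(0.033·62+0.04·-1.4) = 21.81
  r_corr = 12.05 + 21.81 = 33.87 μm/a
Convert to mass loss: 33.87 μm/a × 7.85 g/cm³ = 265.9 g·m⁻²·a⁻¹

r_corr = 266 g·m⁻²·a⁻¹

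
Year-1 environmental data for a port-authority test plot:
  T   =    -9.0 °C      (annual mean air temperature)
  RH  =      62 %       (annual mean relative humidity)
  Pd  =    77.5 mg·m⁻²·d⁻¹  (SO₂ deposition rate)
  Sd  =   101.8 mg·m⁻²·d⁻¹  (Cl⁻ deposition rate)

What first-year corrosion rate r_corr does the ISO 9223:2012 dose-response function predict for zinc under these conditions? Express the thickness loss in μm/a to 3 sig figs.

r_corr = 0.923 μm/a

zinc: f(T) = +0.038·(T−10) [T≤10 °C] = -0.7220
  Pd branch = 0.0129·Pd^0.44·e^(0.046·RH+f) = 0.7361 μm/a
  Cl⁻ term: 0.0175·101.8^0.57·exp(0.008·62+0.085·-9.0) = 0.1865
  r_corr = 0.7361 + 0.1865 = 0.9226 μm/a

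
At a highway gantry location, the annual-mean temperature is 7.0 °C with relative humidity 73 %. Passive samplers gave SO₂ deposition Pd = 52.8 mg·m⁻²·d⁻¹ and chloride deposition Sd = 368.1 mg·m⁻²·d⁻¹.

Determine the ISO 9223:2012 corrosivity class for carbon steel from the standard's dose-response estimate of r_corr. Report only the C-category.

C5

carbon steel: T≤10 °C ⇒ hinge +0.150·(7.0−10) = -0.4500
  sulphur-dioxide contribution → 38.23 μm/a
  chloride contribution → 58.52 μm/a
  total first-year rate 96.75 μm/a
96.7 μm/a falls in (80, 200] for carbon steel → category C5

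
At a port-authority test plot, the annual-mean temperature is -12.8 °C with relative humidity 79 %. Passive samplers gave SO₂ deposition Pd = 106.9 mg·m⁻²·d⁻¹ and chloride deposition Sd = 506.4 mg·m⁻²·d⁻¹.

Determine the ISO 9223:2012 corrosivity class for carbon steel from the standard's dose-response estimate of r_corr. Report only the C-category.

C3

carbon steel: f(T) = +0.150·(T−10) [T≤10 °C] = -3.4200
  Pd branch = 1.77·Pd^0.52·e^(0.02·RH+f) = 3.191 μm/a
  Cl⁻ term: 0.102·506.4^0.62·exp(0.033·79+0.04·-12.8) = 39.38
  sum: 3.191 + 39.38 → r_corr = 42.57 μm/a
ISO 9223 Table 2 (carbon steel): 25 < 42.6 ≤ 50 μm/a ⇒ C3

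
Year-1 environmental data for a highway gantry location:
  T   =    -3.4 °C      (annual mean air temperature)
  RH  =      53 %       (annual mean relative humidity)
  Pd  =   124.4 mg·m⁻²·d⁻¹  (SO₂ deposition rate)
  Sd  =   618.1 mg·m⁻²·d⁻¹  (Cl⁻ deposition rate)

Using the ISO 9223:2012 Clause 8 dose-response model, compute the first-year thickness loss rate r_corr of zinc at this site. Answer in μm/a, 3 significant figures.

r_corr = 1.52 μm/a

zinc: temperature factor f = +0.038·(-13.4) = -0.5092
  sulphur-dioxide contribution → 0.7413 μm/a
  chloride contribution → 0.7809 μm/a
  ⇒ r_corr(zinc) = 1.522 μm/a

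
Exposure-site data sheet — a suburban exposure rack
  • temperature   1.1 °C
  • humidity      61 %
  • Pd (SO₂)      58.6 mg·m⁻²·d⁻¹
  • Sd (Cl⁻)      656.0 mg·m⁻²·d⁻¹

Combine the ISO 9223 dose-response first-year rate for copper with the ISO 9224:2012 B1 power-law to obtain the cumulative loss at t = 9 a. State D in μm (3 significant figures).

copper: temperature factor f = +0.126·(-8.9) = -1.1214
  SO₂ term: 0.0053·58.6^0.26·exp(0.059·61-1.1214) = 0.1819
  Sd branch = 0.01025·Sd^0.27·e^(0.036·RH+0.049·T) = 0.5603 μm/a
  sum: 0.1819 + 0.5603 → r_corr = 0.7422 μm/a
Long-term exponent b (ISO 9224 Table 2, B1) = 0.667
  D(9) = 0.7422 × 9^0.667 = 0.7422 × 4.33 = 3.214 μm

D(9) = 3.21 μm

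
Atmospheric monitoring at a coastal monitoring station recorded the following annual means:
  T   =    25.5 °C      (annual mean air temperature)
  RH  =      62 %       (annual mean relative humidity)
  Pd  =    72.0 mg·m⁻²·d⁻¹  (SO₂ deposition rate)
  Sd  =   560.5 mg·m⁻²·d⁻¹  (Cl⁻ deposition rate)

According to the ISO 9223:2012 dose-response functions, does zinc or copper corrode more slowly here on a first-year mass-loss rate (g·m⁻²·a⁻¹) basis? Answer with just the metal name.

zinc: f(T) = -0.071·(T−10) [T>10 °C] = -1.1005
  Pd branch = 0.0129·Pd^0.44·e^(0.046·RH+f) = 0.4881 μm/a
  Sd branch = 0.0175·Sd^0.57·e^(0.008·RH+0.085·T) = 9.257 μm/a
  r_corr = 0.4881 + 9.257 = 9.745 μm/a
  mass loss = 9.745 μm/a × 7.14 g/cm³ = 69.58 g·m⁻²·a⁻¹
copper: temperature factor f = -0.080·(15.5) = -1.2400
  Pd branch = 0.0053·Pd^0.26·e^(0.059·RH+f) = 0.1808 μm/a
  Sd branch = 0.01025·Sd^0.27·e^(0.036·RH+0.049·T) = 1.84 μm/a
  sum: 0.1808 + 1.84 → r_corr = 2.021 μm/a
  mass loss = 2.021 μm/a × 8.96 g/cm³ = 18.11 g·m⁻²·a⁻¹
Ordering by g·m⁻²·a⁻¹: zinc (69.6) > copper (18.1)

copper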